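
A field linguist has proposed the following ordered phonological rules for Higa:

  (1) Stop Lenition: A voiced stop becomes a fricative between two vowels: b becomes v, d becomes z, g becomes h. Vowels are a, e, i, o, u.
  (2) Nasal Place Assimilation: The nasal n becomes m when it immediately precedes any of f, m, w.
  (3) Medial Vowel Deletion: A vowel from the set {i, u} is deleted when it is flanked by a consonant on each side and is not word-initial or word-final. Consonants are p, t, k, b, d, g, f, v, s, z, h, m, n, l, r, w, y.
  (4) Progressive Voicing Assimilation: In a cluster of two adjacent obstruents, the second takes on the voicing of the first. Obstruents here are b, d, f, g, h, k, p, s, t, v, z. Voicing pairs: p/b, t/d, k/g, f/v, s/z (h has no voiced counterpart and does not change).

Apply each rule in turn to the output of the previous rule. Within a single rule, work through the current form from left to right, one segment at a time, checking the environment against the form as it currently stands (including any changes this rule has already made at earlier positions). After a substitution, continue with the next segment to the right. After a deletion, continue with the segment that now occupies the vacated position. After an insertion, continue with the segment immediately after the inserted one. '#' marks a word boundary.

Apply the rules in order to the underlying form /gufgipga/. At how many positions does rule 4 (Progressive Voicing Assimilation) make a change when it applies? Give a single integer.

2

(1) Stop Lenition: no change — [gufgipga]
(2) Nasal Place Assimilation: no change — [gufgipga]
(3) Medial Vowel Deletion: [gufgipga] → [gfgpga]
(4) Progressive Voicing Assimilation: [gfgpga] → [gvgbga]
Rule 4 changed 2 position(s).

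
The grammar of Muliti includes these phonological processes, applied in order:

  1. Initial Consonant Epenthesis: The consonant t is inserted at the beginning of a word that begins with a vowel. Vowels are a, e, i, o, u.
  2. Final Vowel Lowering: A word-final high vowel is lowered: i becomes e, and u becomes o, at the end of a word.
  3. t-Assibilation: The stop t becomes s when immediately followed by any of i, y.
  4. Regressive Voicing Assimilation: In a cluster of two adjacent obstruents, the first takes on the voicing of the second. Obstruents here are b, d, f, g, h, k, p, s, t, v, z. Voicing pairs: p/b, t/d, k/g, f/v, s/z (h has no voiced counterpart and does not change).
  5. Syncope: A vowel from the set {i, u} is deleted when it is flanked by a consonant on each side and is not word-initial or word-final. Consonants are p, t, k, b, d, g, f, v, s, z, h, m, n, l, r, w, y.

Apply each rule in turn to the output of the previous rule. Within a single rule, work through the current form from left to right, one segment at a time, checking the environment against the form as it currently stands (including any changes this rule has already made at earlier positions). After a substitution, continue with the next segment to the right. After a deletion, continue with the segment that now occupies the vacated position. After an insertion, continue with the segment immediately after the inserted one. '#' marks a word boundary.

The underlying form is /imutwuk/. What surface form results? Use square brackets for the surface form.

1 Initial Consonant Epenthesis: [imutwuk] → [timutwuk]
2 Final Vowel Lowering: no change — [timutwuk]
3 t-Assibilation: [timutwuk] → [simutwuk]
4 Regressive Voicing Assimilation: no change — [simutwuk]
5 Syncope: [simutwuk] → [smtwk]

[smtwk]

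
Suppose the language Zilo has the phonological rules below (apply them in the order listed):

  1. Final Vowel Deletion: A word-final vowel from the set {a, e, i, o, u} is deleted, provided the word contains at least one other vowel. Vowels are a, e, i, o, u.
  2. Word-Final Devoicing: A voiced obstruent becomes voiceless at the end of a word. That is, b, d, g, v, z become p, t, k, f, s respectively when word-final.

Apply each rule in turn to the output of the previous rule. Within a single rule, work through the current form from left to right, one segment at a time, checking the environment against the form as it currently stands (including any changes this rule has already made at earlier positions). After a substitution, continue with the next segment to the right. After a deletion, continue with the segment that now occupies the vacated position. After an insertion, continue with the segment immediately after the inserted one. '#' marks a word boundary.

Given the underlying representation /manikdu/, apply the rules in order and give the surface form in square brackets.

[manikt]

1 Final Vowel Deletion: [manikdu] → [manikd]
2 Word-Final Devoicing: [manikd] → [manikt]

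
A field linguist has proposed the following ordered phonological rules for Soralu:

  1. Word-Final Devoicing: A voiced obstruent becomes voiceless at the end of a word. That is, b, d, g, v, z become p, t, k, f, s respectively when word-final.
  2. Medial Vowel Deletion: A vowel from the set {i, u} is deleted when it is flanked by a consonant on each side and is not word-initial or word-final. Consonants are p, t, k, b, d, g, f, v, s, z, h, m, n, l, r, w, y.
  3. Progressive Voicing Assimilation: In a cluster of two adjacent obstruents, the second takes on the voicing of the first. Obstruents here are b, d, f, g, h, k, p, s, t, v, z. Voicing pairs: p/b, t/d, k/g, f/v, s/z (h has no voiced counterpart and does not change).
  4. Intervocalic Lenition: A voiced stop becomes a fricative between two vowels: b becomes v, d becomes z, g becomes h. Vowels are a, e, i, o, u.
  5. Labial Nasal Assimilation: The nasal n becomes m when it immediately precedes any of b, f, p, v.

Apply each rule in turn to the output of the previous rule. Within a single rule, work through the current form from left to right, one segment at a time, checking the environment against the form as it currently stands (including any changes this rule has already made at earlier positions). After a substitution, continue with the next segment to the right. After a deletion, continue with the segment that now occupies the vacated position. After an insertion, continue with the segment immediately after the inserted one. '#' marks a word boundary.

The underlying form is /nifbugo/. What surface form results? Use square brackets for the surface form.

1 Word-Final Devoicing: no change — [nifbugo]
2 Medial Vowel Deletion: [nifbugo] → [nfbgo]
3 Progressive Voicing Assimilation: [nfbgo] → [nfpko]
4 Intervocalic Lenition: no change — [nfpko]
5 Labial Nasal Assimilation: [nfpko] → [mfpko]

[mfpko]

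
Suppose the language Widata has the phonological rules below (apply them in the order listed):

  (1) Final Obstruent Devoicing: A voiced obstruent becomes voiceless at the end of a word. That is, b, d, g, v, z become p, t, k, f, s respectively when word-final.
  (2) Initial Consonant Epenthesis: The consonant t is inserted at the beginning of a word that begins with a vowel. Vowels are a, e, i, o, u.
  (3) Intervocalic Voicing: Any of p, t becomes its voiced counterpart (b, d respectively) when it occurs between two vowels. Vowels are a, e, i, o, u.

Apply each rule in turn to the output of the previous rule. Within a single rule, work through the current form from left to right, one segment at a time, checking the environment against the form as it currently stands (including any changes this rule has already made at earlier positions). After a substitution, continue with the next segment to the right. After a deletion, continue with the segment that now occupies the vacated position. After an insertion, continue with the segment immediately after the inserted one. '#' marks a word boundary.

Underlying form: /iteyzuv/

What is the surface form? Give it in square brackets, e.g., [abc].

[tideyzuf]

(1) Final Obstruent Devoicing: [iteyzuv] → [iteyzuf]
(2) Initial Consonant Epenthesis: [iteyzuf] → [titeyzuf]
(3) Intervocalic Voicing: [titeyzuf] → [tideyzuf]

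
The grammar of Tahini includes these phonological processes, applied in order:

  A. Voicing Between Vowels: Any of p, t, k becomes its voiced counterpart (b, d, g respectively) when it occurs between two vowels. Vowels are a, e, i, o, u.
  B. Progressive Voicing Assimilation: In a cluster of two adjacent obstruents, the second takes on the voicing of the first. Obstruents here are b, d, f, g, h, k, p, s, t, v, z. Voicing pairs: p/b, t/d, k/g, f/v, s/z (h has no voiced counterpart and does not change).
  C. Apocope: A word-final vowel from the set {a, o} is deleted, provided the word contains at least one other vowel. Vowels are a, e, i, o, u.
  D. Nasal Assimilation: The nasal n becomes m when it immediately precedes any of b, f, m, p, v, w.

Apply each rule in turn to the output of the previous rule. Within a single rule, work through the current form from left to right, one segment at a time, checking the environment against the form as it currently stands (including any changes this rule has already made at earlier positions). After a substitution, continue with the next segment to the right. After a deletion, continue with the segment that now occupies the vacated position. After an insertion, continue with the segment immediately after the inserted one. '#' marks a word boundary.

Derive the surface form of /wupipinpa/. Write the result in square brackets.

[wubibimp]

A Voicing Between Vowels: [wupipinpa] → [wubibinpa]
B Progressive Voicing Assimilation: no change — [wubibinpa]
C Apocope: [wubibinpa] → [wubibinp]
D Nasal Assimilation: [wubibinp] → [wubibimp]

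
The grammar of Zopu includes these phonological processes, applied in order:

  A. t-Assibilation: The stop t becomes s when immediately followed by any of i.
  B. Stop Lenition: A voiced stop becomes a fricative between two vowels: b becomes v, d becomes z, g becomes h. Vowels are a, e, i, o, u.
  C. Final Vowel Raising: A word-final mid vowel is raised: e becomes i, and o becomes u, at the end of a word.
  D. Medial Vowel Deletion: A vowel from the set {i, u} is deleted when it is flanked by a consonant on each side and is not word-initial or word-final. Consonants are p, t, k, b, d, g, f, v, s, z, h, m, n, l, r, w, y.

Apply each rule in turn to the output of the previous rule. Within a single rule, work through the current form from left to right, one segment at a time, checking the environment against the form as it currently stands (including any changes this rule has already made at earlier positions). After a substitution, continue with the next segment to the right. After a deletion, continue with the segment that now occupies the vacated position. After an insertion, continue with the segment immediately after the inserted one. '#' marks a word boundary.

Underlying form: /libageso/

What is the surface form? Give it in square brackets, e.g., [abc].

[lvahesu]

A t-Assibilation: no change — [libageso]
B Stop Lenition: [libageso] → [livaheso]
C Final Vowel Raising: [livaheso] → [livahesu]
D Medial Vowel Deletion: [livahesu] → [lvahesu]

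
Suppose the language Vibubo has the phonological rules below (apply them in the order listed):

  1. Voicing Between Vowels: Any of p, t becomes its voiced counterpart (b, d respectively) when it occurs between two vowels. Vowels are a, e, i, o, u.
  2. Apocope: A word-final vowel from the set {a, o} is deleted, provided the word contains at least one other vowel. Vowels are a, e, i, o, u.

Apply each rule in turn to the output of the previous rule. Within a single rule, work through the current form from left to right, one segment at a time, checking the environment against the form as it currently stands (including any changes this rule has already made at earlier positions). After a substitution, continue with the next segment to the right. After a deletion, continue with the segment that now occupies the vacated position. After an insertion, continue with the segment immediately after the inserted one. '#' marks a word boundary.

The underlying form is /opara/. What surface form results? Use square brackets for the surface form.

[obar]

1 Voicing Between Vowels: [opara] → [obara]
2 Apocope: [obara] → [obar]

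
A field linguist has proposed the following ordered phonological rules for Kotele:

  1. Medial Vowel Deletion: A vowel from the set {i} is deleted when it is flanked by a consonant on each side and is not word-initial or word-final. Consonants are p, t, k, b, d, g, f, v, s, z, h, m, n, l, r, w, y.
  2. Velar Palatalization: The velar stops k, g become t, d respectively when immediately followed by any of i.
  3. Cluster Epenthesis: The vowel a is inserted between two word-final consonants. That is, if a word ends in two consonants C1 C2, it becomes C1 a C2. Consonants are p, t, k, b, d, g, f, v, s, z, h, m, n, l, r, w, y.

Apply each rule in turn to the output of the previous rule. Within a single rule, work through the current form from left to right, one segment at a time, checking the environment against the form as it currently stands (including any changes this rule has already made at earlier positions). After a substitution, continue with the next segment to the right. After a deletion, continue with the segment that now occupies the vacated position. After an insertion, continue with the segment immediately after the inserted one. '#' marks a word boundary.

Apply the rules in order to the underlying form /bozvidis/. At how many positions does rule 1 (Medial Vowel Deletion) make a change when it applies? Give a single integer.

2

1 Medial Vowel Deletion: [bozvidis] → [bozvds]
2 Velar Palatalization: no change — [bozvds]
3 Cluster Epenthesis: [bozvds] → [bozvdas]
Rule 1 changed 2 position(s).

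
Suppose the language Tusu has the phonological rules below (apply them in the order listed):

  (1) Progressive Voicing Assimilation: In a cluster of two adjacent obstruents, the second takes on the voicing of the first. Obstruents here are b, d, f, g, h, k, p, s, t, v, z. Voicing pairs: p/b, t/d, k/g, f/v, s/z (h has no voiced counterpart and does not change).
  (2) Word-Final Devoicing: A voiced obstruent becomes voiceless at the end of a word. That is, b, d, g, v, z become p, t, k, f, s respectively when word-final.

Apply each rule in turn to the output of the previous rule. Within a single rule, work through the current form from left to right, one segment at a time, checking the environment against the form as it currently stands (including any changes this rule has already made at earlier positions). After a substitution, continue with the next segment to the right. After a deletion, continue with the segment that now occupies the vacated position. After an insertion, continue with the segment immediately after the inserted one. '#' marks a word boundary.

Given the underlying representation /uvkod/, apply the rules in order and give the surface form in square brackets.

[uvgot]

(1) Progressive Voicing Assimilation: [uvkod] → [uvgod]
(2) Word-Final Devoicing: [uvgod] → [uvgot]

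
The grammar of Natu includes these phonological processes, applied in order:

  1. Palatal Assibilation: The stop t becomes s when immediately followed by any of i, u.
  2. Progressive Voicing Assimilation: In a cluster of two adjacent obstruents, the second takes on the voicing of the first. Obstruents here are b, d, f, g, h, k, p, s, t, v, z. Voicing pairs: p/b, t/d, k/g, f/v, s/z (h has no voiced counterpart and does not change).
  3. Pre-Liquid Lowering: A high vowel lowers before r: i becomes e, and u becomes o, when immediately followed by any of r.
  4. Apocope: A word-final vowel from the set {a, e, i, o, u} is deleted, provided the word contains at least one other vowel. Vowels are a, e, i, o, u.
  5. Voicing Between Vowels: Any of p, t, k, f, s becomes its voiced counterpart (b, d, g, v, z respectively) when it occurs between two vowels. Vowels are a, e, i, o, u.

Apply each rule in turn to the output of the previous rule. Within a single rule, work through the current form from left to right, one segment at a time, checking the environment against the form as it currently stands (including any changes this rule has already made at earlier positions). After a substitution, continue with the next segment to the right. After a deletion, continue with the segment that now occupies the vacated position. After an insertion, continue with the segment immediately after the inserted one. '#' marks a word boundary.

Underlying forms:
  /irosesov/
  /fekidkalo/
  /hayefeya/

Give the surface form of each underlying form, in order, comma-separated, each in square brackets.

/irosesov/:
  1 Palatal Assibilation: no change — [irosesov]
  2 Progressive Voicing Assimilation: no change — [irosesov]
  3 Pre-Liquid Lowering: [irosesov] → [erosesov]
  4 Apocope: no change — [erosesov]
  5 Voicing Between Vowels: [erosesov] → [erozezov]
/fekidkalo/:
  1 Palatal Assibilation: no change — [fekidkalo]
  2 Progressive Voicing Assimilation: [fekidkalo] → [fekidgalo]
  3 Pre-Liquid Lowering: no change — [fekidgalo]
  4 Apocope: [fekidgalo] → [fekidgal]
  5 Voicing Between Vowels: [fekidgal] → [fegidgal]
/hayefeya/:
  1 Palatal Assibilation: no change — [hayefeya]
  2 Progressive Voicing Assimilation: no change — [hayefeya]
  3 Pre-Liquid Lowering: no change — [hayefeya]
  4 Apocope: [hayefeya] → [hayefey]
  5 Voicing Between Vowels: [hayefey] → [hayevey]

[erozezov], [fegidgal], [hayevey]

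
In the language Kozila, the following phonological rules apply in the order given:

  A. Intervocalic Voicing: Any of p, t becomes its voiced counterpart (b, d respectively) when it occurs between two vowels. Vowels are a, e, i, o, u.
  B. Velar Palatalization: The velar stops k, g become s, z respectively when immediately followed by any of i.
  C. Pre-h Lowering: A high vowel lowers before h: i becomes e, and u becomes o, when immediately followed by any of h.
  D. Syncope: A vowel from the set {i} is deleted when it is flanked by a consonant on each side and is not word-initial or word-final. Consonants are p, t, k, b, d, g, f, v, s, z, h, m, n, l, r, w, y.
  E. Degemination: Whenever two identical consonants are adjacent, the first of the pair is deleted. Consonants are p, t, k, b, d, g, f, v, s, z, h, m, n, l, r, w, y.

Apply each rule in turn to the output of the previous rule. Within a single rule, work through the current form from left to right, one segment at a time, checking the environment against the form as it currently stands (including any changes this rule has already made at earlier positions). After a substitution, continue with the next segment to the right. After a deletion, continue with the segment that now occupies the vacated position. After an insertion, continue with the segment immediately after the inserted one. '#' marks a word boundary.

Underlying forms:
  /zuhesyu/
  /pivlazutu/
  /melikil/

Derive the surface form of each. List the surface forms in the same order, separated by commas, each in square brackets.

/zuhesyu/:
  A Intervocalic Voicing: no change — [zuhesyu]
  B Velar Palatalization: no change — [zuhesyu]
  C Pre-h Lowering: [zuhesyu] → [zohesyu]
  D Syncope: no change — [zohesyu]
  E Degemination: no change — [zohesyu]
/pivlazutu/:
  A Intervocalic Voicing: [pivlazutu] → [pivlazudu]
  B Velar Palatalization: no change — [pivlazudu]
  C Pre-h Lowering: no change — [pivlazudu]
  D Syncope: [pivlazudu] → [pvlazudu]
  E Degemination: no change — [pvlazudu]
/melikil/:
  A Intervocalic Voicing: no change — [melikil]
  B Velar Palatalization: [melikil] → [melisil]
  C Pre-h Lowering: no change — [melisil]
  D Syncope: [melisil] → [melsl]
  E Degemination: no change — [melsl]

[zohesyu], [pvlazudu], [melsl]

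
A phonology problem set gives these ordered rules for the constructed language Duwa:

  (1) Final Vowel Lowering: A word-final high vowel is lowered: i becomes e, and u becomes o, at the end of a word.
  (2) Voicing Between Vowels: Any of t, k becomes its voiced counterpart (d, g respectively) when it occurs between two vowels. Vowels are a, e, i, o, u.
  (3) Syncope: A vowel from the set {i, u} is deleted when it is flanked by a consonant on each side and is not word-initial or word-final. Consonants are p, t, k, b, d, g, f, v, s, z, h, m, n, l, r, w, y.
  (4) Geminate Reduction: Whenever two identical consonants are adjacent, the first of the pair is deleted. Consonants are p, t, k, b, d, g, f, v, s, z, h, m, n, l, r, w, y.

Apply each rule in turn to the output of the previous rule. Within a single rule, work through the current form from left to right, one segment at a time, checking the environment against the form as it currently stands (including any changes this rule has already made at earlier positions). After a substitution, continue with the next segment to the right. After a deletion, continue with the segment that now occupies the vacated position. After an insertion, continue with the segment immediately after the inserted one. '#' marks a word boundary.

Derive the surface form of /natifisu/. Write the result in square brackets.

(1) Final Vowel Lowering: [natifisu] → [natifiso]
(2) Voicing Between Vowels: [natifiso] → [nadifiso]
(3) Syncope: [nadifiso] → [nadfso]
(4) Geminate Reduction: no change — [nadfso]

[nadfso]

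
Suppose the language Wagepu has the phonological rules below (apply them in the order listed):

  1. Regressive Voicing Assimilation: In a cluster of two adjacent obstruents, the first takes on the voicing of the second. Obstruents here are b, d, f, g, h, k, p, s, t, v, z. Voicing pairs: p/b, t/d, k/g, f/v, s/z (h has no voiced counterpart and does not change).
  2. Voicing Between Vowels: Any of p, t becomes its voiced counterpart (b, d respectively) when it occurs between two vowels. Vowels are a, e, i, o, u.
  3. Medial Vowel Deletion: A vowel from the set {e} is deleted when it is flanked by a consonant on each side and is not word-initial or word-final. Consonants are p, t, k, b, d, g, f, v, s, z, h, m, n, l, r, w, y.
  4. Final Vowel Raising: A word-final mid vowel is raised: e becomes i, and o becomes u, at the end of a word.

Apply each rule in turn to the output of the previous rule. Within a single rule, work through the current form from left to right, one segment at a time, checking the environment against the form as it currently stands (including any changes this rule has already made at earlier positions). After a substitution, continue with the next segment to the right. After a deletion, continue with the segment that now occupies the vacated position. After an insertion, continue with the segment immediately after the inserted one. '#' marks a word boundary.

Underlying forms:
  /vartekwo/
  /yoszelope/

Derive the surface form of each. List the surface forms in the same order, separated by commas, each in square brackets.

[vartkwu], [yozzlobi]

/vartekwo/:
  1 Regressive Voicing Assimilation: no change — [vartekwo]
  2 Voicing Between Vowels: no change — [vartekwo]
  3 Medial Vowel Deletion: [vartekwo] → [vartkwo]
  4 Final Vowel Raising: [vartkwo] → [vartkwu]
/yoszelope/:
  1 Regressive Voicing Assimilation: [yoszelope] → [yozzelope]
  2 Voicing Between Vowels: [yozzelope] → [yozzelobe]
  3 Medial Vowel Deletion: [yozzelobe] → [yozzlobe]
  4 Final Vowel Raising: [yozzlobe] → [yozzlobi]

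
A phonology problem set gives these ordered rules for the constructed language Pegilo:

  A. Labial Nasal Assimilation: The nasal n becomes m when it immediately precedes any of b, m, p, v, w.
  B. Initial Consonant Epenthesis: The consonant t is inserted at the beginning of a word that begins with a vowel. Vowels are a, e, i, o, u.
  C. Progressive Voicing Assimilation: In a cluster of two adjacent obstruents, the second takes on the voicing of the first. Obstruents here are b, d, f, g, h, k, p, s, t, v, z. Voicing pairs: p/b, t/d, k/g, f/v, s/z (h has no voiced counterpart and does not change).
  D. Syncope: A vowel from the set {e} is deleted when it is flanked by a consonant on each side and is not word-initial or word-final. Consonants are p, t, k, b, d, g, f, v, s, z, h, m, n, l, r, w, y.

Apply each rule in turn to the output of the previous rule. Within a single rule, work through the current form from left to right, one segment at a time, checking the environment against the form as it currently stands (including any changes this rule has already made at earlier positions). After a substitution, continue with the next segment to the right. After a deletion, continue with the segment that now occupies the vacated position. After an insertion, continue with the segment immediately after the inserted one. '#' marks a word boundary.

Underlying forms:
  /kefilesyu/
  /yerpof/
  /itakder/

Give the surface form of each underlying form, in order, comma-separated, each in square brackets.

/kefilesyu/:
  A Labial Nasal Assimilation: no change — [kefilesyu]
  B Initial Consonant Epenthesis: no change — [kefilesyu]
  C Progressive Voicing Assimilation: no change — [kefilesyu]
  D Syncope: [kefilesyu] → [kfilsyu]
/yerpof/:
  A Labial Nasal Assimilation: no change — [yerpof]
  B Initial Consonant Epenthesis: no change — [yerpof]
  C Progressive Voicing Assimilation: no change — [yerpof]
  D Syncope: [yerpof] → [yrpof]
/itakder/:
  A Labial Nasal Assimilation: no change — [itakder]
  B Initial Consonant Epenthesis: [itakder] → [titakder]
  C Progressive Voicing Assimilation: [titakder] → [titakter]
  D Syncope: [titakter] → [titaktr]

[kfilsyu], [yrpof], [titaktr]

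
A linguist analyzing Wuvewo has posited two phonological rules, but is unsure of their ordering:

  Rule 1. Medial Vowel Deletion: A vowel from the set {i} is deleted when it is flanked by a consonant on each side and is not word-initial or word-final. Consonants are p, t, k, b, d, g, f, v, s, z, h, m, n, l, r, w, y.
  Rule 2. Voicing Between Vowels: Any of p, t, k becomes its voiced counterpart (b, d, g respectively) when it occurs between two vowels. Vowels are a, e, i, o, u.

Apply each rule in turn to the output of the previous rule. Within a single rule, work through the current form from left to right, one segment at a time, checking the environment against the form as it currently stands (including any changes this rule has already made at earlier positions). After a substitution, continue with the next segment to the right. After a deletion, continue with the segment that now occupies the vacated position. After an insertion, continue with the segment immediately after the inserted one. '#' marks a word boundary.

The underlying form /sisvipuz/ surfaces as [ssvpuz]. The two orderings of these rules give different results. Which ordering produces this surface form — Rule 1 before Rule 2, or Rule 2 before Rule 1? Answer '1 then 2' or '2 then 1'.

Order 1 then 2:
  1 Medial Vowel Deletion: [sisvipuz] → [ssvpuz]
  2 Voicing Between Vowels: no change — [ssvpuz]
  result: [ssvpuz]
Order 2 then 1:
  2 Voicing Between Vowels: [sisvipuz] → [sisvibuz]
  1 Medial Vowel Deletion: [sisvibuz] → [ssvbuz]
  result: [ssvbuz]

1 then 2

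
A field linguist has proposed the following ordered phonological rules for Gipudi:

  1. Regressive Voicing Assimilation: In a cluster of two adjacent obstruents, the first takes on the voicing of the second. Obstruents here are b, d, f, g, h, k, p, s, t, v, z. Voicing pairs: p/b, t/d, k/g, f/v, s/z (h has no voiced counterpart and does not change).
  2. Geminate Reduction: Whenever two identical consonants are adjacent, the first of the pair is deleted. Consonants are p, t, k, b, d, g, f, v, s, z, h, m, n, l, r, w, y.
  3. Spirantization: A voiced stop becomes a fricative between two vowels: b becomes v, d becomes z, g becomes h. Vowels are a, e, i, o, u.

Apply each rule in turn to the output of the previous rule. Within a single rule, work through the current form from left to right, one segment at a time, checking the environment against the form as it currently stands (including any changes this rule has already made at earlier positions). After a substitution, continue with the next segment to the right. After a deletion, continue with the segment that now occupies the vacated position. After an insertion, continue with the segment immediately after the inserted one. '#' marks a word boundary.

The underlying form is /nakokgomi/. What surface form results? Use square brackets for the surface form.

[nakohomi]

1 Regressive Voicing Assimilation: [nakokgomi] → [nakoggomi]
2 Geminate Reduction: [nakoggomi] → [nakogomi]
3 Spirantization: [nakogomi] → [nakohomi]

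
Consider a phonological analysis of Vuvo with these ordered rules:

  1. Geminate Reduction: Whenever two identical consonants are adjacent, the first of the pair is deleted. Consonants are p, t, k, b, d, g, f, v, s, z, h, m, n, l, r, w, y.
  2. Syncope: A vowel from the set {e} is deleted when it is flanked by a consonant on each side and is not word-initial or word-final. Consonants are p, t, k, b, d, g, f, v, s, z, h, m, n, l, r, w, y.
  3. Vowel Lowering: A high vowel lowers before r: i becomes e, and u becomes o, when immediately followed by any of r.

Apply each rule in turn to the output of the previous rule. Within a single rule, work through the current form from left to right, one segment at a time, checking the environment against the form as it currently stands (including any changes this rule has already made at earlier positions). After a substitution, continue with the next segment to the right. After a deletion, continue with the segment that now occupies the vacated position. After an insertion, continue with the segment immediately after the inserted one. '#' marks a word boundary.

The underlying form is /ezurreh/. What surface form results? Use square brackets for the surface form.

[ezorh]

1 Geminate Reduction: [ezurreh] → [ezureh]
2 Syncope: [ezureh] → [ezurh]
3 Vowel Lowering: [ezurh] → [ezorh]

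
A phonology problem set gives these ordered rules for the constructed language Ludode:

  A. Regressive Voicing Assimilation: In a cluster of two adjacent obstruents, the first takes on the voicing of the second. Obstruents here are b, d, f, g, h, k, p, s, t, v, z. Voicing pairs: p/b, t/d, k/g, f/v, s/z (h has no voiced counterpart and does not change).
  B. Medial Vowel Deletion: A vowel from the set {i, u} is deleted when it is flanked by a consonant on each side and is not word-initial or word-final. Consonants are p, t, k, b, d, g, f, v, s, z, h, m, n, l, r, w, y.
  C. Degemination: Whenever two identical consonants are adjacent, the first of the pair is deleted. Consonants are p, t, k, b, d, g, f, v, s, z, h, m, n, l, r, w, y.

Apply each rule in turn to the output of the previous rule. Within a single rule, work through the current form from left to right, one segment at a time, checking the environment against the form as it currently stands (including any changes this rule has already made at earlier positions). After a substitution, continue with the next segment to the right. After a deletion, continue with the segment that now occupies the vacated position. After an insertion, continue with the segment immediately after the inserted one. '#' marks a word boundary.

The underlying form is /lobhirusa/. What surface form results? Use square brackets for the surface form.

[lophrsa]

A Regressive Voicing Assimilation: [lobhirusa] → [lophirusa]
B Medial Vowel Deletion: [lophirusa] → [lophrsa]
C Degemination: no change — [lophrsa]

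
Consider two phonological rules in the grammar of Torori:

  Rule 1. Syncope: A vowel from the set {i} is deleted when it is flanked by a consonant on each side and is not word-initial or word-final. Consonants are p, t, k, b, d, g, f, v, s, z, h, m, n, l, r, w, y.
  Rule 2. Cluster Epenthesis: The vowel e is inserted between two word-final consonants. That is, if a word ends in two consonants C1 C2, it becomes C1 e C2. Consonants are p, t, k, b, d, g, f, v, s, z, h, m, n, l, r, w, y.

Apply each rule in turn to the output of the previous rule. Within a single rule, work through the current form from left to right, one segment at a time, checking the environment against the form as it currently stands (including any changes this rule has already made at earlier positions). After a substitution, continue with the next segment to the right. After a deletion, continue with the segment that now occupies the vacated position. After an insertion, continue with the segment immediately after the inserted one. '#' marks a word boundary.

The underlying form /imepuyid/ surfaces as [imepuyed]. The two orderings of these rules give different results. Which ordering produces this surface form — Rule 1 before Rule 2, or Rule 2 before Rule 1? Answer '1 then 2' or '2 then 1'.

1 then 2

Order 1 then 2:
  1 Syncope: [imepuyid] → [imepuyd]
  2 Cluster Epenthesis: [imepuyd] → [imepuyed]
  result: [imepuyed]
Order 2 then 1:
  2 Cluster Epenthesis: no change — [imepuyid]
  1 Syncope: [imepuyid] → [imepuyd]
  result: [imepuyd]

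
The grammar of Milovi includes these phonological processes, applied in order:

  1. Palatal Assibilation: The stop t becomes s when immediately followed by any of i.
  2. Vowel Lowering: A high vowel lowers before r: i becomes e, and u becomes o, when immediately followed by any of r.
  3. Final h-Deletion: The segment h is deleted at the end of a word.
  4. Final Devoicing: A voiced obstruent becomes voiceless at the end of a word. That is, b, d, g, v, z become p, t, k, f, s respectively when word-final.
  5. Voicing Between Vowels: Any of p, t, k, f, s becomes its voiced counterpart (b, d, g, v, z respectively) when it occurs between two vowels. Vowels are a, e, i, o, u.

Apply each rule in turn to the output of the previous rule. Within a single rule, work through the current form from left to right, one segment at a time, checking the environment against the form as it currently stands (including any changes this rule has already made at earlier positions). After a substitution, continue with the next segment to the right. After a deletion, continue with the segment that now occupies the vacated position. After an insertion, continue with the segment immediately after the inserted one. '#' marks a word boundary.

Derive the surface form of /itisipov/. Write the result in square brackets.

1 Palatal Assibilation: [itisipov] → [isisipov]
2 Vowel Lowering: no change — [isisipov]
3 Final h-Deletion: no change — [isisipov]
4 Final Devoicing: [isisipov] → [isisipof]
5 Voicing Between Vowels: [isisipof] → [izizibof]

[izizibof]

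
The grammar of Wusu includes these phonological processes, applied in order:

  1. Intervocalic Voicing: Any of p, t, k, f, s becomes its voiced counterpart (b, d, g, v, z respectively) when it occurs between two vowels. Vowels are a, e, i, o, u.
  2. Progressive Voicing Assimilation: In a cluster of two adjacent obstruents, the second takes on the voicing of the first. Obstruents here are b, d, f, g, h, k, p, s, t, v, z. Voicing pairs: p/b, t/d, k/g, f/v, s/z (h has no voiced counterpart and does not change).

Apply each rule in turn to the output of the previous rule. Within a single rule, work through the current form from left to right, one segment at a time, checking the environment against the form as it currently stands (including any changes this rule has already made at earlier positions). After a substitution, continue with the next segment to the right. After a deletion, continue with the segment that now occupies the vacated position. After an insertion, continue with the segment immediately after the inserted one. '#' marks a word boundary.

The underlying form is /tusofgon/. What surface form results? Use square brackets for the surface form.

1 Intervocalic Voicing: [tusofgon] → [tuzofgon]
2 Progressive Voicing Assimilation: [tuzofgon] → [tuzofkon]

[tuzofkon]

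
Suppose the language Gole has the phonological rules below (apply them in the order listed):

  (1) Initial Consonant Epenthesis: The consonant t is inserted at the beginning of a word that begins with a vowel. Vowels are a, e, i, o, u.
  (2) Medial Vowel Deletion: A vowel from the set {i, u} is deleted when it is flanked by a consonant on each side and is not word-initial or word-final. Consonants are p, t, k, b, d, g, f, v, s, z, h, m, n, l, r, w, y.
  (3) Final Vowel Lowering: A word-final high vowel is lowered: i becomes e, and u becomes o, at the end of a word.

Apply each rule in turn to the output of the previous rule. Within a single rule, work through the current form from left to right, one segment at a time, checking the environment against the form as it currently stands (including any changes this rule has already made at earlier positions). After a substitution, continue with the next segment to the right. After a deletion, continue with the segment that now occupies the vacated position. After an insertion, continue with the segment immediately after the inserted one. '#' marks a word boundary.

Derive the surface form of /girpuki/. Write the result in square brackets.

(1) Initial Consonant Epenthesis: no change — [girpuki]
(2) Medial Vowel Deletion: [girpuki] → [grpki]
(3) Final Vowel Lowering: [grpki] → [grpke]

[grpke]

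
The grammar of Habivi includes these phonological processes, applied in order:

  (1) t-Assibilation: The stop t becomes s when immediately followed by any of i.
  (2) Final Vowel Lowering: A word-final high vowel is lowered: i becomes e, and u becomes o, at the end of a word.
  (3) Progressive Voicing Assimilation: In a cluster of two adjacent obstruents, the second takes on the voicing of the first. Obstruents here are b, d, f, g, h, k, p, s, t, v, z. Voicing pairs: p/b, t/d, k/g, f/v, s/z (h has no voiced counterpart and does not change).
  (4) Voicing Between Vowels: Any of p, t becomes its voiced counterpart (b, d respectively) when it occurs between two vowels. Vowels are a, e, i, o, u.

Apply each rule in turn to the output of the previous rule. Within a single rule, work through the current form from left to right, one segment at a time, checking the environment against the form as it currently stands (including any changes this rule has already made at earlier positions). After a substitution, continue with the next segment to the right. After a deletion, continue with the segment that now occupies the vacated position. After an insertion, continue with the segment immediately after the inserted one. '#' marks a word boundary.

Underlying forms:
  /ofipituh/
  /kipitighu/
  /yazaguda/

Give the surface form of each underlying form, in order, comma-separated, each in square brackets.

[ofibiduh], [kibisigho], [yazaguda]

/ofipituh/:
  (1) t-Assibilation: no change — [ofipituh]
  (2) Final Vowel Lowering: no change — [ofipituh]
  (3) Progressive Voicing Assimilation: no change — [ofipituh]
  (4) Voicing Between Vowels: [ofipituh] → [ofibiduh]
/kipitighu/:
  (1) t-Assibilation: [kipitighu] → [kipisighu]
  (2) Final Vowel Lowering: [kipisighu] → [kipisigho]
  (3) Progressive Voicing Assimilation: no change — [kipisigho]
  (4) Voicing Between Vowels: [kipisigho] → [kibisigho]
/yazaguda/:
  (1) t-Assibilation: no change — [yazaguda]
  (2) Final Vowel Lowering: no change — [yazaguda]
  (3) Progressive Voicing Assimilation: no change — [yazaguda]
  (4) Voicing Between Vowels: no change — [yazaguda]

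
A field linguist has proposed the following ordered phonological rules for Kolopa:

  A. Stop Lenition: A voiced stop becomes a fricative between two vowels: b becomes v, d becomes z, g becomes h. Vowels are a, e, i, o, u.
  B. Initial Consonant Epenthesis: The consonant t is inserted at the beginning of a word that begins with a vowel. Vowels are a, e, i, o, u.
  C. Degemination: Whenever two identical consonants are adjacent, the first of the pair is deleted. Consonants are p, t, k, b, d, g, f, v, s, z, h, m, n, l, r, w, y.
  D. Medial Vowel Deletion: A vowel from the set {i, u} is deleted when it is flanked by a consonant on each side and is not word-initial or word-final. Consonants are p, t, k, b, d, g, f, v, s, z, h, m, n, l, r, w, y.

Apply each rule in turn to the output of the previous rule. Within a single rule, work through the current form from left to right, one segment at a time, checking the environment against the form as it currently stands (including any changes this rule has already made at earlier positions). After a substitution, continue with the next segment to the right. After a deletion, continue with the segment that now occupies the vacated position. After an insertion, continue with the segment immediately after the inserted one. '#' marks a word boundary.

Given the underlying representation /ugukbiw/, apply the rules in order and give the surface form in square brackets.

[thkbw]

A Stop Lenition: [ugukbiw] → [uhukbiw]
B Initial Consonant Epenthesis: [uhukbiw] → [tuhukbiw]
C Degemination: no change — [tuhukbiw]
D Medial Vowel Deletion: [tuhukbiw] → [thkbw]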